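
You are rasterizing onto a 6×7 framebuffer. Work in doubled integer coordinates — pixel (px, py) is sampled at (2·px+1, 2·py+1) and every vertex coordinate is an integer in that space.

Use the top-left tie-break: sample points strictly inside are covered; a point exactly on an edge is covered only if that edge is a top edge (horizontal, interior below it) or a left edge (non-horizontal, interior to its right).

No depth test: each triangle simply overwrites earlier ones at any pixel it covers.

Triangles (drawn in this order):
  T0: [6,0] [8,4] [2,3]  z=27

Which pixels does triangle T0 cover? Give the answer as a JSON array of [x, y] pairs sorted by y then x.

T0:
  2·area = 22
  edge (6, 0)→(8, 4): d=(2,4) right/bottom  bias=-1
  edge (8, 4)→(2, 3): d=(-6,-1) top-left  bias=+0
  edge (2, 3)→(6, 0): d=(4,-3) top-left  bias=+0
    (2,0)@(5, 1): e=[6,15,1] → █
    (3,0)@(7, 1): e=[-2,17,7] → ·
    (1,1)@(3, 3): e=[18,1,3] → █
    (3,1)@(7, 3): e=[2,5,15] → █
    (4,1)@(9, 3): e=[-6,7,21] → ·
    (1,2)@(3, 5): e=[22,-11,11] → ·
    (2,2)@(5, 5): e=[14,-9,17] → ·
    (3,2)@(7, 5): e=[6,-7,23] → ·
  covered (4 px):
    · · █ · · ·
    · █ █ █ · ·
    · · · · · ·
    · · · · · ·
    · · · · · ·
    · · · · · ·
    · · · · · ·

Answer: [[2,0],[1,1],[2,1],[3,1]]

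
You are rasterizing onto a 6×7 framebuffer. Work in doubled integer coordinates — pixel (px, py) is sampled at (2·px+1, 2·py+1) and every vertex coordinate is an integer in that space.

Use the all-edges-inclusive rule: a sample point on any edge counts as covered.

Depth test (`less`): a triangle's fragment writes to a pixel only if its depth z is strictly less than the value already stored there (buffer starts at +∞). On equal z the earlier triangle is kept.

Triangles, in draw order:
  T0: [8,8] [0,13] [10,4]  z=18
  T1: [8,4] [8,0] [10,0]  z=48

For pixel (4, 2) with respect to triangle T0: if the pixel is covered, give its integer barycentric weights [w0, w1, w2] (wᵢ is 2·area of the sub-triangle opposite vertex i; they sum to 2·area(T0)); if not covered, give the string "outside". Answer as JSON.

T0:
  2·area = 22
  edge (8, 8)→(0, 13): d=(-8,5) inclusive
  edge (0, 13)→(10, 4): d=(10,-9) inclusive
  edge (10, 4)→(8, 8): d=(-2,4) inclusive
    (4,2)@(9, 5): e=[19,1,2] → X
    (5,2)@(11, 5): e=[9,19,-6] → .
    (3,3)@(7, 7): e=[13,3,6] → X
    (4,3)@(9, 7): e=[3,21,-2] → .
    (2,4)@(5, 9): e=[7,5,10] → X
    (3,4)@(7, 9): e=[-3,23,2] → .
    (1,5)@(3, 11): e=[1,7,14] → X
    (2,5)@(5, 11): e=[-9,25,6] → .
    (1,6)@(3, 13): e=[-15,27,10] → .
  covered (4 px):
    . . . . . .
    . . . . . .
    . . . . X .
    . . . X . .
    . . X . . .
    . X . . . .
    . . . . . .
T1:
  2·area = 8
  edge (8, 4)→(8, 0): d=(0,-4) inclusive
  edge (8, 0)→(10, 0): d=(2,0) inclusive
  edge (10, 0)→(8, 4): d=(-2,4) inclusive
    (4,0)@(9, 1): e=[4,2,2] → X
    (5,0)@(11, 1): e=[12,2,-6] → .
    (4,1)@(9, 3): e=[4,6,-2] → .
  covered (1 px):
    . . . . X .
    . . . . . .
    . . . . . .
    . . . . . .
    . . . . . .
    . . . . . .
    . . . . . .

Final: [1,2,19]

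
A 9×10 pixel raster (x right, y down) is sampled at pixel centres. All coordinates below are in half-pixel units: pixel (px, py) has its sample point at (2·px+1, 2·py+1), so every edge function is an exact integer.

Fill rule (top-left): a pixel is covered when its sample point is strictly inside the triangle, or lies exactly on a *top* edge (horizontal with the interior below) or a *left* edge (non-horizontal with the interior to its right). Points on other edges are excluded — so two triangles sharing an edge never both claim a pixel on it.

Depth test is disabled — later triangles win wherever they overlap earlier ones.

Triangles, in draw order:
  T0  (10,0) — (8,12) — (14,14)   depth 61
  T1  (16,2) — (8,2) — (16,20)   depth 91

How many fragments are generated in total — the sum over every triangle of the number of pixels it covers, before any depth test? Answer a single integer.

T0:
  2·area = 76  (B↔C swapped to make it positive)
  edge (10, 0)→(14, 14): d=(4,14) right/bottom  bias=-1
  edge (14, 14)→(8, 12): d=(-6,-2) top-left  bias=+0
  edge (8, 12)→(10, 0): d=(2,-12) top-left  bias=+0
    (5,2)@(11, 5): e=[6,48,22] → #
    (6,2)@(13, 5): e=[-22,52,46] → ·
    (4,3)@(9, 7): e=[42,32,2] → #
    (6,3)@(13, 7): e=[-14,40,50] → ·
    (4,4)@(9, 9): e=[50,20,6] → #
    (6,4)@(13, 9): e=[-6,28,54] → ·
    (2,5)@(5, 11): e=[114,0,-38] → ·  [on edge]
    (4,5)@(9, 11): e=[58,8,10] → #
    (6,5)@(13, 11): e=[2,16,58] → #
    (7,5)@(15, 11): e=[-26,20,82] → ·
    (4,6)@(9, 13): e=[66,-4,14] → ·
    (5,6)@(11, 13): e=[38,0,38] → #  [on edge]
    (8,7)@(17, 15): e=[-38,0,114] → ·  [on edge]
  covered (10 px):
    · · · · · · · · ·
    · · · · · · · · ·
    · · · · · # · · ·
    · · · · # # · · ·
    · · · · # # · · ·
    · · · · # # # · ·
    · · · · · # # · ·
    · · · · · · · · ·
    · · · · · · · · ·
    · · · · · · · · ·
T1:
  2·area = 144  (B↔C swapped to make it positive)
  edge (16, 2)→(16, 20): d=(0,18) right/bottom  bias=-1
  edge (16, 20)→(8, 2): d=(-8,-18) top-left  bias=+0
  edge (8, 2)→(16, 2): d=(8,0) top-left  bias=+0
    (4,1)@(9, 3): e=[126,10,8] → #
    (5,1)@(11, 3): e=[90,46,8] → #
    (6,1)@(13, 3): e=[54,82,8] → #
    (7,1)@(15, 3): e=[18,118,8] → #
    (8,1)@(17, 3): e=[-18,154,8] → ·
    (4,2)@(9, 5): e=[126,-6,24] → ·
    (5,2)@(11, 5): e=[90,30,24] → #
    (8,2)@(17, 5): e=[-18,138,24] → ·
    (5,3)@(11, 7): e=[90,14,40] → #
    (8,3)@(17, 7): e=[-18,122,40] → ·
    (5,4)@(11, 9): e=[90,-2,56] → ·
    (6,4)@(13, 9): e=[54,34,56] → #
  covered (18 px):
    · · · · · · · · ·
    · · · · # # # # ·
    · · · · · # # # ·
    · · · · · # # # ·
    · · · · · · # # ·
    · · · · · · # # ·
    · · · · · · # # ·
    · · · · · · · # ·
    · · · · · · · # ·
    · · · · · · · · ·

Final: 28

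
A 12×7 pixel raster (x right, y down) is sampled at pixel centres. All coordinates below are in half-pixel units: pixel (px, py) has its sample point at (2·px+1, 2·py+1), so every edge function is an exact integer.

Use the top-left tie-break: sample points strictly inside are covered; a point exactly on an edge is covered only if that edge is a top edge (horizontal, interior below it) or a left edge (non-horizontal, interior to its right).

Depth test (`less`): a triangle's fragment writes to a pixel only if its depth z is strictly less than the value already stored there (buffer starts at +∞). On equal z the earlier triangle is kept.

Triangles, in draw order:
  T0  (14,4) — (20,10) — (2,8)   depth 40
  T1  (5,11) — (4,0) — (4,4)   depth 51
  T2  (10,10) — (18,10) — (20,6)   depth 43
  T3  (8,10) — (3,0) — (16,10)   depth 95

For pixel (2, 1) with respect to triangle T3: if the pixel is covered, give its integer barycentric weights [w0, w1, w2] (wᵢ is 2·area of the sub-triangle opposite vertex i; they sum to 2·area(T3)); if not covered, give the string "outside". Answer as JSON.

T0:
  2·area = 96
  edge (14, 4)→(20, 10): d=(6,6) right/bottom  bias=-1
  edge (20, 10)→(2, 8): d=(-18,-2) top-left  bias=+0
  edge (2, 8)→(14, 4): d=(12,-4) top-left  bias=+0
    (5,0)@(11, 1): e=[0,144,-48] → ·  [on edge]
    (11,0)@(23, 1): e=[-72,168,0] → ·  [on edge]
    (6,1)@(13, 3): e=[0,112,-16] → ·  [on edge]
    (8,1)@(17, 3): e=[-24,120,0] → ·  [on edge]
    (5,2)@(11, 5): e=[24,72,0] → #  [on edge]
    (6,2)@(13, 5): e=[12,76,8] → #
    (7,2)@(15, 5): e=[0,80,16] → ·  [on edge]
    (2,3)@(5, 7): e=[72,24,0] → #  [on edge]
    (3,3)@(7, 7): e=[60,28,8] → #
    (4,3)@(9, 7): e=[48,32,16] → #
    (7,3)@(15, 7): e=[12,44,40] → #
    (8,3)@(17, 7): e=[0,48,48] → ·  [on edge]
    (5,4)@(11, 9): e=[48,0,48] → #  [on edge]
    (9,4)@(19, 9): e=[0,16,80] → ·  [on edge]
    (10,5)@(21, 11): e=[0,-16,112] → ·  [on edge]
    (11,6)@(23, 13): e=[0,-48,144] → ·  [on edge]
  covered (12 px):
    · · · · · · · · · · · ·
    · · · · · · · · · · · ·
    · · · · · # # · · · · ·
    · · # # # # # # · · · ·
    · · · · · # # # # · · ·
    · · · · · · · · · · · ·
    · · · · · · · · · · · ·
T1:
  2·area = 4  (B↔C swapped to make it positive)
  edge (5, 11)→(4, 4): d=(-1,-7) top-left  bias=+0
  edge (4, 4)→(4, 0): d=(0,-4) top-left  bias=+0
  edge (4, 0)→(5, 11): d=(1,11) right/bottom  bias=-1
    (2,5)@(5, 11): e=[0,4,0] → ·  [on edge]
  covered (0 px):
    · · · · · · · · · · · ·
    · · · · · · · · · · · ·
    · · · · · · · · · · · ·
    · · · · · · · · · · · ·
    · · · · · · · · · · · ·
    · · · · · · · · · · · ·
    · · · · · · · · · · · ·
T2:
  2·area = 32  (B↔C swapped to make it positive)
  edge (10, 10)→(20, 6): d=(10,-4) top-left  bias=+0
  edge (20, 6)→(18, 10): d=(-2,4) right/bottom  bias=-1
  edge (18, 10)→(10, 10): d=(-8,0) right/bottom  bias=-1
    (9,3)@(19, 7): e=[6,2,24] → #
    (10,3)@(21, 7): e=[14,-6,24] → ·
    (6,4)@(13, 9): e=[2,22,8] → #
    (7,4)@(15, 9): e=[10,14,8] → #
    (8,4)@(17, 9): e=[18,6,8] → #
    (9,4)@(19, 9): e=[26,-2,8] → ·
    (6,5)@(13, 11): e=[22,18,-8] → ·
    (7,5)@(15, 11): e=[30,10,-8] → ·
    (8,5)@(17, 11): e=[38,2,-8] → ·
  covered (4 px):
    · · · · · · · · · · · ·
    · · · · · · · · · · · ·
    · · · · · · · · · · · ·
    · · · · · · · · · # · ·
    · · · · · · # # # · · ·
    · · · · · · · · · · · ·
    · · · · · · · · · · · ·
T3:
  2·area = 80
  edge (8, 10)→(3, 0): d=(-5,-10) top-left  bias=+0
  edge (3, 0)→(16, 10): d=(13,10) right/bottom  bias=-1
  edge (16, 10)→(8, 10): d=(-8,0) right/bottom  bias=-1
    (2,1)@(5, 3): e=[5,19,56] → #
    (3,1)@(7, 3): e=[25,-1,56] → ·
    (2,2)@(5, 5): e=[-5,45,40] → ·
    (3,2)@(7, 5): e=[15,25,40] → #
    (4,2)@(9, 5): e=[35,5,40] → #
    (5,2)@(11, 5): e=[55,-15,40] → ·
    (3,3)@(7, 7): e=[5,51,24] → #
    (5,3)@(11, 7): e=[45,11,24] → #
    (6,3)@(13, 7): e=[65,-9,24] → ·
    (3,4)@(7, 9): e=[-5,77,8] → ·
    (4,4)@(9, 9): e=[15,57,8] → #
    (6,4)@(13, 9): e=[55,17,8] → #
  covered (9 px):
    · · · · · · · · · · · ·
    · · # · · · · · · · · ·
    · · · # # · · · · · · ·
    · · · # # # · · · · · ·
    · · · · # # # · · · · ·
    · · · · · · · · · · · ·
    · · · · · · · · · · · ·

Final: [19,56,5]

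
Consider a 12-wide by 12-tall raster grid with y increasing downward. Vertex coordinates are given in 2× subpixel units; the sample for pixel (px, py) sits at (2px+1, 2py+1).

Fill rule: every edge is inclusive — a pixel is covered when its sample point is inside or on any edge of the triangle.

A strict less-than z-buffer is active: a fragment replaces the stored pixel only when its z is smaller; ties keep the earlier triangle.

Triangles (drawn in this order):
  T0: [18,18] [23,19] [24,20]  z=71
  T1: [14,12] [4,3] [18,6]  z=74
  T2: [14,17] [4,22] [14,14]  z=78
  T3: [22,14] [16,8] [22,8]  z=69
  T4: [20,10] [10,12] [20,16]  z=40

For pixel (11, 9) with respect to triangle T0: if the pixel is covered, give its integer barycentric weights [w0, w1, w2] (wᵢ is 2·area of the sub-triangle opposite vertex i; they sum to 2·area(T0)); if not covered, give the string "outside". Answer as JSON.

T0:
  2·area = 4
  edge (18, 18)→(23, 19): d=(5,1) inclusive
  edge (23, 19)→(24, 20): d=(1,1) inclusive
  edge (24, 20)→(18, 18): d=(-6,-2) inclusive
    (2,0)@(5, 1): e=[-72,0,76] → .  [on edge]
    (3,1)@(7, 3): e=[-64,0,68] → .  [on edge]
    (4,2)@(9, 5): e=[-56,0,60] → .  [on edge]
    (5,3)@(11, 7): e=[-48,0,52] → .  [on edge]
    (6,4)@(13, 9): e=[-40,0,44] → .  [on edge]
    (7,5)@(15, 11): e=[-32,0,36] → .  [on edge]
    (1,6)@(3, 13): e=[-10,14,0] → .  [on edge]
    (8,6)@(17, 13): e=[-24,0,28] → .  [on edge]
    (1,7)@(3, 15): e=[0,16,-12] → .  [on edge]
    (4,7)@(9, 15): e=[-6,10,0] → .  [on edge]
    (9,7)@(19, 15): e=[-16,0,20] → .  [on edge]
    (6,8)@(13, 17): e=[0,8,-4] → .  [on edge]
    (7,8)@(15, 17): e=[-2,6,0] → .  [on edge]
    (10,8)@(21, 17): e=[-8,0,12] → .  [on edge]
    (10,9)@(21, 19): e=[2,2,0] → X  [on edge]
    (11,9)@(23, 19): e=[0,0,4] → X  [on edge]
  covered (2 px):
    . . . . . . . . . . . .
    . . . . . . . . . . . .
    . . . . . . . . . . . .
    . . . . . . . . . . . .
    . . . . . . . . . . . .
    . . . . . . . . . . . .
    . . . . . . . . . . . .
    . . . . . . . . . . . .
    . . . . . . . . . . . .
    . . . . . . . . . . X X
    . . . . . . . . . . . .
    . . . . . . . . . . . .
T1:
  2·area = 96
  edge (14, 12)→(4, 3): d=(-10,-9) inclusive
  edge (4, 3)→(18, 6): d=(14,3) inclusive
  edge (18, 6)→(14, 12): d=(-4,6) inclusive
    (3,2)@(7, 5): e=[7,19,70] → X
    (4,2)@(9, 5): e=[25,13,58] → X
    (5,2)@(11, 5): e=[43,7,46] → X
    (6,2)@(13, 5): e=[61,1,34] → X
    (7,2)@(15, 5): e=[79,-5,22] → .
    (3,3)@(7, 7): e=[-13,47,62] → .
    (4,3)@(9, 7): e=[5,41,50] → X
    (7,3)@(15, 7): e=[59,23,14] → X
    (8,3)@(17, 7): e=[77,17,2] → X
    (9,3)@(19, 7): e=[95,11,-10] → .
    (4,4)@(9, 9): e=[-15,69,42] → .
    (5,4)@(11, 9): e=[3,63,30] → X
  covered (13 px):
    . . . . . . . . . . . .
    . . . . . . . . . . . .
    . . . X X X X . . . . .
    . . . . X X X X X . . .
    . . . . . X X X . . . .
    . . . . . . X . . . . .
    . . . . . . . . . . . .
    . . . . . . . . . . . .
    . . . . . . . . . . . .
    . . . . . . . . . . . .
    . . . . . . . . . . . .
    . . . . . . . . . . . .
T2:
  2·area = 30
  edge (14, 17)→(4, 22): d=(-10,5) inclusive
  edge (4, 22)→(14, 14): d=(10,-8) inclusive
  edge (14, 14)→(14, 17): d=(0,3) inclusive
    (6,7)@(13, 15): e=[25,2,3] → X
    (7,7)@(15, 15): e=[15,18,-3] → .
    (5,8)@(11, 17): e=[15,6,9] → X
    (7,8)@(15, 17): e=[-5,38,-3] → .
    (4,9)@(9, 19): e=[5,10,15] → X
    (5,9)@(11, 19): e=[-5,26,9] → .
    (6,9)@(13, 19): e=[-15,42,3] → .
    (4,10)@(9, 21): e=[-15,30,15] → .
  covered (4 px):
    . . . . . . . . . . . .
    . . . . . . . . . . . .
    . . . . . . . . . . . .
    . . . . . . . . . . . .
    . . . . . . . . . . . .
    . . . . . . . . . . . .
    . . . . . . . . . . . .
    . . . . . . X . . . . .
    . . . . . X X . . . . .
    . . . . X . . . . . . .
    . . . . . . . . . . . .
    . . . . . . . . . . . .
T3:
  2·area = 36
  edge (22, 14)→(16, 8): d=(-6,-6) inclusive
  edge (16, 8)→(22, 8): d=(6,0) inclusive
  edge (22, 8)→(22, 14): d=(0,6) inclusive
    (4,0)@(9, 1): e=[0,-42,78] → .  [on edge]
    (5,1)@(11, 3): e=[0,-30,66] → .  [on edge]
    (6,2)@(13, 5): e=[0,-18,54] → .  [on edge]
    (7,3)@(15, 7): e=[0,-6,42] → .  [on edge]
    (8,4)@(17, 9): e=[0,6,30] → X  [on edge]
    (9,4)@(19, 9): e=[12,6,18] → X
    (10,4)@(21, 9): e=[24,6,6] → X
    (11,4)@(23, 9): e=[36,6,-6] → .
    (8,5)@(17, 11): e=[-12,18,30] → .
    (9,5)@(19, 11): e=[0,18,18] → X  [on edge]
    (11,5)@(23, 11): e=[24,18,-6] → .
    (9,6)@(19, 13): e=[-12,30,18] → .
    (10,6)@(21, 13): e=[0,30,6] → X  [on edge]
    (11,7)@(23, 15): e=[0,42,-6] → .  [on edge]
  covered (6 px):
    . . . . . . . . . . . .
    . . . . . . . . . . . .
    . . . . . . . . . . . .
    . . . . . . . . . . . .
    . . . . . . . . X X X .
    . . . . . . . . . X X .
    . . . . . . . . . . X .
    . . . . . . . . . . . .
    . . . . . . . . . . . .
    . . . . . . . . . . . .
    . . . . . . . . . . . .
    . . . . . . . . . . . .
T4:
  2·area = 60  (B↔C swapped to make it positive)
  edge (20, 10)→(20, 16): d=(0,6) inclusive
  edge (20, 16)→(10, 12): d=(-10,-4) inclusive
  edge (10, 12)→(20, 10): d=(10,-2) inclusive
    (7,5)@(15, 11): e=[30,30,0] → X  [on edge]
    (8,5)@(17, 11): e=[18,38,4] → X
    (9,5)@(19, 11): e=[6,46,8] → X
    (10,5)@(21, 11): e=[-6,54,12] → .
    (2,6)@(5, 13): e=[90,-30,0] → .  [on edge]
    (6,6)@(13, 13): e=[42,2,16] → X
    (10,6)@(21, 13): e=[-6,34,32] → .
    (6,7)@(13, 15): e=[42,-18,36] → .
    (7,7)@(15, 15): e=[30,-10,40] → .
    (8,7)@(17, 15): e=[18,-2,44] → .
    (9,7)@(19, 15): e=[6,6,48] → X
    (10,7)@(21, 15): e=[-6,14,52] → .
  covered (8 px):
    . . . . . . . . . . . .
    . . . . . . . . . . . .
    . . . . . . . . . . . .
    . . . . . . . . . . . .
    . . . . . . . . . . . .
    . . . . . . . X X X . .
    . . . . . . X X X X . .
    . . . . . . . . . X . .
    . . . . . . . . . . . .
    . . . . . . . . . . . .
    . . . . . . . . . . . .
    . . . . . . . . . . . .

Result: [0,4,0]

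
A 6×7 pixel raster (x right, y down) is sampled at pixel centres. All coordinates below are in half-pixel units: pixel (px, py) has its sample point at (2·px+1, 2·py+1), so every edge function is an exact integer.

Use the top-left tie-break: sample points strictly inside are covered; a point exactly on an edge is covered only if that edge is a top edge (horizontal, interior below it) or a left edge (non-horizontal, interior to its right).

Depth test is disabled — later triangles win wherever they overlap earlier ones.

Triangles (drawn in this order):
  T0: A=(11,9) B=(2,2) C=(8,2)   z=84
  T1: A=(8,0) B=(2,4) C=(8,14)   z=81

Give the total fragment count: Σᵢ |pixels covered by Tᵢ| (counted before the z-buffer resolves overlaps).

T0:
  2·area = 42
  edge (11, 9)→(2, 2): d=(-9,-7) top-left  bias=+0
  edge (2, 2)→(8, 2): d=(6,0) top-left  bias=+0
  edge (8, 2)→(11, 9): d=(3,7) right/bottom  bias=-1
    (2,1)@(5, 3): e=[12,6,24] → X
    (3,1)@(7, 3): e=[26,6,10] → X
    (4,1)@(9, 3): e=[40,6,-4] → .
    (2,2)@(5, 5): e=[-6,18,30] → .
    (3,2)@(7, 5): e=[8,18,16] → X
    (4,2)@(9, 5): e=[22,18,2] → X
    (5,2)@(11, 5): e=[36,18,-12] → .
    (3,3)@(7, 7): e=[-10,30,22] → .
    (4,3)@(9, 7): e=[4,30,8] → X
    (5,3)@(11, 7): e=[18,30,-6] → .
    (4,4)@(9, 9): e=[-14,42,14] → .
    (5,4)@(11, 9): e=[0,42,0] → .  [on edge]
  covered (5 px):
    . . . . . .
    . . X X . .
    . . . X X .
    . . . . X .
    . . . . . .
    . . . . . .
    . . . . . .
T1:
  2·area = 84  (B↔C swapped to make it positive)
  edge (8, 0)→(8, 14): d=(0,14) right/bottom  bias=-1
  edge (8, 14)→(2, 4): d=(-6,-10) top-left  bias=+0
  edge (2, 4)→(8, 0): d=(6,-4) top-left  bias=+0
    (3,0)@(7, 1): e=[14,68,2] → X
    (4,0)@(9, 1): e=[-14,88,10] → .
    (2,1)@(5, 3): e=[42,36,6] → X
    (4,1)@(9, 3): e=[-14,76,22] → .
    (1,2)@(3, 5): e=[70,4,10] → X
    (4,2)@(9, 5): e=[-14,64,34] → .
    (1,3)@(3, 7): e=[70,-8,22] → .
    (2,3)@(5, 7): e=[42,12,30] → X
    (4,3)@(9, 7): e=[-14,52,46] → .
    (2,4)@(5, 9): e=[42,0,42] → X  [on edge]
    (4,4)@(9, 9): e=[-14,40,58] → .
    (2,5)@(5, 11): e=[42,-12,54] → .
  covered (11 px):
    . . . X . .
    . . X X . .
    . X X X . .
    . . X X . .
    . . X X . .
    . . . X . .
    . . . . . .

Answer: 16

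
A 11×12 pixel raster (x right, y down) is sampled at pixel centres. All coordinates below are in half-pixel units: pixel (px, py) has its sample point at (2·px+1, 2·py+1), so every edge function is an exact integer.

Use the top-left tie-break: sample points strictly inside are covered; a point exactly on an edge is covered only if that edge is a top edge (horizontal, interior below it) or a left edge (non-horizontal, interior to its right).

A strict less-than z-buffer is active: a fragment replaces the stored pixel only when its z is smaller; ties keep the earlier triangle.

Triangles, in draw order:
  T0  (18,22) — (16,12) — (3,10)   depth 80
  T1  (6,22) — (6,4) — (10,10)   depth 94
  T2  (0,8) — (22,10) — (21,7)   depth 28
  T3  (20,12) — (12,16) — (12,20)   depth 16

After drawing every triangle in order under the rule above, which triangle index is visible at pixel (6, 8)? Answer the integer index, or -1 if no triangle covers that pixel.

T0:
  2·area = 126  (B↔C swapped to make it positive)
  edge (18, 22)→(3, 10): d=(-15,-12) top-left  bias=+0
  edge (3, 10)→(16, 12): d=(13,2) right/bottom  bias=-1
  edge (16, 12)→(18, 22): d=(2,10) right/bottom  bias=-1
    (7,3)@(15, 7): e=[189,-63,0] → .  [on edge]
    (2,5)@(5, 11): e=[9,9,108] → X
    (3,5)@(7, 11): e=[33,5,88] → X
    (4,5)@(9, 11): e=[57,1,68] → X
    (5,5)@(11, 11): e=[81,-3,48] → .
    (2,6)@(5, 13): e=[-21,35,112] → .
    (3,6)@(7, 13): e=[3,31,92] → X
    (5,6)@(11, 13): e=[51,23,52] → X
    (6,6)@(13, 13): e=[75,19,32] → X
    (7,6)@(15, 13): e=[99,15,12] → X
    (8,6)@(17, 13): e=[123,11,-8] → .
    (3,7)@(7, 15): e=[-27,57,96] → .
    (8,8)@(17, 17): e=[63,63,0] → .  [on edge]
  covered (16 px):
    . . . . . . . . . . .
    . . . . . . . . . . .
    . . . . . . . . . . .
    . . . . . . . . . . .
    . . . . . . . . . . .
    . . X X X . . . . . .
    . . . X X X X X . . .
    . . . . . X X X . . .
    . . . . . . X X . . .
    . . . . . . . X X . .
    . . . . . . . . X . .
    . . . . . . . . . . .
T1:
  2·area = 72
  edge (6, 22)→(6, 4): d=(0,-18) top-left  bias=+0
  edge (6, 4)→(10, 10): d=(4,6) right/bottom  bias=-1
  edge (10, 10)→(6, 22): d=(-4,12) right/bottom  bias=-1
    (6,0)@(13, 1): e=[126,-54,0] → .  [on edge]
    (3,3)@(7, 7): e=[18,6,48] → X
    (4,3)@(9, 7): e=[54,-6,24] → .
    (5,3)@(11, 7): e=[90,-18,0] → .  [on edge]
    (3,4)@(7, 9): e=[18,14,40] → X
    (4,4)@(9, 9): e=[54,2,16] → X
    (5,4)@(11, 9): e=[90,-10,-8] → .
    (3,5)@(7, 11): e=[18,22,32] → X
    (5,5)@(11, 11): e=[90,-2,-16] → .
    (3,6)@(7, 13): e=[18,30,24] → X
    (4,6)@(9, 13): e=[54,18,0] → .  [on edge]
    (3,7)@(7, 15): e=[18,38,16] → X
    (3,9)@(7, 19): e=[18,54,0] → .  [on edge]
  covered (8 px):
    . . . . . . . . . . .
    . . . . . . . . . . .
    . . . . . . . . . . .
    . . . X . . . . . . .
    . . . X X . . . . . .
    . . . X X . . . . . .
    . . . X . . . . . . .
    . . . X . . . . . . .
    . . . X . . . . . . .
    . . . . . . . . . . .
    . . . . . . . . . . .
    . . . . . . . . . . .
T2:
  2·area = 64  (B↔C swapped to make it positive)
  edge (0, 8)→(21, 7): d=(21,-1) top-left  bias=+0
  edge (21, 7)→(22, 10): d=(1,3) right/bottom  bias=-1
  edge (22, 10)→(0, 8): d=(-22,-2) top-left  bias=+0
    (9,0)@(19, 1): e=[-128,0,192] → .  [on edge]
    (10,3)@(21, 7): e=[0,0,64] → .  [on edge]
    (5,4)@(11, 9): e=[32,32,0] → X  [on edge]
    (6,4)@(13, 9): e=[34,26,4] → X
    (7,4)@(15, 9): e=[36,20,8] → X
    (8,4)@(17, 9): e=[38,14,12] → X
    (9,4)@(19, 9): e=[40,8,16] → X
    (10,4)@(21, 9): e=[42,2,20] → X
    (5,5)@(11, 11): e=[74,34,-44] → .
    (6,5)@(13, 11): e=[76,28,-40] → .
    (7,5)@(15, 11): e=[78,22,-36] → .
    (8,5)@(17, 11): e=[80,16,-32] → .
  covered (6 px):
    . . . . . . . . . . .
    . . . . . . . . . . .
    . . . . . . . . . . .
    . . . . . . . . . . .
    . . . . . X X X X X X
    . . . . . . . . . . .
    . . . . . . . . . . .
    . . . . . . . . . . .
    . . . . . . . . . . .
    . . . . . . . . . . .
    . . . . . . . . . . .
    . . . . . . . . . . .
T3:
  2·area = 32  (B↔C swapped to make it positive)
  edge (20, 12)→(12, 20): d=(-8,8) right/bottom  bias=-1
  edge (12, 20)→(12, 16): d=(0,-4) top-left  bias=+0
  edge (12, 16)→(20, 12): d=(8,-4) top-left  bias=+0
    (10,5)@(21, 11): e=[0,36,-4] → .  [on edge]
    (9,6)@(19, 13): e=[0,28,4] → .  [on edge]
    (7,7)@(15, 15): e=[16,12,4] → X
    (8,7)@(17, 15): e=[0,20,12] → .  [on edge]
    (6,8)@(13, 17): e=[16,4,12] → X
    (7,8)@(15, 17): e=[0,12,20] → .  [on edge]
    (6,9)@(13, 19): e=[0,4,28] → .  [on edge]
    (5,10)@(11, 21): e=[0,-4,36] → .  [on edge]
    (4,11)@(9, 23): e=[0,-12,44] → .  [on edge]
  covered (2 px):
    . . . . . . . . . . .
    . . . . . . . . . . .
    . . . . . . . . . . .
    . . . . . . . . . . .
    . . . . . . . . . . .
    . . . . . . . . . . .
    . . . . . . . . . . .
    . . . . . . . X . . .
    . . . . . . X . . . .
    . . . . . . . . . . .
    . . . . . . . . . . .
    . . . . . . . . . . .

Z-buffer (winner per pixel, '.' = empty):
  . . . . . . . . . . .
  . . . . . . . . . . .
  . . . . . . . . . . .
  . . . 1 . . . . . . .
  . . . 1 1 2 2 2 2 2 2
  . . 0 0 0 . . . . . .
  . . . 0 0 0 0 0 . . .
  . . . 1 . 0 0 3 . . .
  . . . 1 . . 3 0 . . .
  . . . . . . . 0 0 . .
  . . . . . . . . 0 . .
  . . . . . . . . . . .

Answer: 3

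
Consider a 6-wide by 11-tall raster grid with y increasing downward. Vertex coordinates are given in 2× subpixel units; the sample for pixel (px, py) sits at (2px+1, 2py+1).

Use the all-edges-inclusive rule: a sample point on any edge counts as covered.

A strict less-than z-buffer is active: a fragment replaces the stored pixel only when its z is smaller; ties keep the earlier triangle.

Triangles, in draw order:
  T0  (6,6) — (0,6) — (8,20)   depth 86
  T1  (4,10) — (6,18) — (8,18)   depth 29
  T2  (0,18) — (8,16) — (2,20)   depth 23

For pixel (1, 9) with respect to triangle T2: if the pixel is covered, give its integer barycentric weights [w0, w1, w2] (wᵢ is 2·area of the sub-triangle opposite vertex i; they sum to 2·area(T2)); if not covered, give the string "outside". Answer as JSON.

T0:
  2·area = 84  (B↔C swapped to make it positive)
  edge (6, 6)→(8, 20): d=(2,14) inclusive
  edge (8, 20)→(0, 6): d=(-8,-14) inclusive
  edge (0, 6)→(6, 6): d=(6,0) inclusive
    (0,3)@(1, 7): e=[72,6,6] → X
    (1,3)@(3, 7): e=[44,34,6] → X
    (2,3)@(5, 7): e=[16,62,6] → X
    (3,3)@(7, 7): e=[-12,90,6] → .
    (0,4)@(1, 9): e=[76,-10,18] → .
    (1,4)@(3, 9): e=[48,18,18] → X
    (3,4)@(7, 9): e=[-8,74,18] → .
    (1,5)@(3, 11): e=[52,2,30] → X
    (3,5)@(7, 11): e=[-4,58,30] → .
    (1,6)@(3, 13): e=[56,-14,42] → .
    (2,6)@(5, 13): e=[28,14,42] → X
    (3,6)@(7, 13): e=[0,42,42] → X  [on edge]
  covered (11 px):
    . . . . . .
    . . . . . .
    . . . . . .
    X X X . . .
    . X X . . .
    . X X . . .
    . . X X . .
    . . . X . .
    . . . X . .
    . . . . . .
    . . . . . .
T1:
  2·area = 16  (B↔C swapped to make it positive)
  edge (4, 10)→(8, 18): d=(4,8) inclusive
  edge (8, 18)→(6, 18): d=(-2,0) inclusive
  edge (6, 18)→(4, 10): d=(-2,-8) inclusive
    (2,6)@(5, 13): e=[4,10,2] → X
    (3,6)@(7, 13): e=[-12,10,18] → .
    (2,7)@(5, 15): e=[12,6,-2] → .
    (3,8)@(7, 17): e=[4,2,10] → X
    (4,8)@(9, 17): e=[-12,2,26] → .
    (3,9)@(7, 19): e=[12,-2,6] → .
  covered (2 px):
    . . . . . .
    . . . . . .
    . . . . . .
    . . . . . .
    . . . . . .
    . . . . . .
    . . X . . .
    . . . . . .
    . . . X . .
    . . . . . .
    . . . . . .
T2:
  2·area = 20
  edge (0, 18)→(8, 16): d=(8,-2) inclusive
  edge (8, 16)→(2, 20): d=(-6,4) inclusive
  edge (2, 20)→(0, 18): d=(-2,-2) inclusive
    (2,8)@(5, 17): e=[2,6,12] → X
    (3,8)@(7, 17): e=[6,-2,16] → .
    (0,9)@(1, 19): e=[10,10,0] → X  [on edge]
    (1,9)@(3, 19): e=[14,2,4] → X
    (2,9)@(5, 19): e=[18,-6,8] → .
    (0,10)@(1, 21): e=[26,-2,-4] → .
    (1,10)@(3, 21): e=[30,-10,0] → .  [on edge]
  covered (3 px):
    . . . . . .
    . . . . . .
    . . . . . .
    . . . . . .
    . . . . . .
    . . . . . .
    . . . . . .
    . . . . . .
    . . X . . .
    X X . . . .
    . . . . . .

Answer: [2,4,14]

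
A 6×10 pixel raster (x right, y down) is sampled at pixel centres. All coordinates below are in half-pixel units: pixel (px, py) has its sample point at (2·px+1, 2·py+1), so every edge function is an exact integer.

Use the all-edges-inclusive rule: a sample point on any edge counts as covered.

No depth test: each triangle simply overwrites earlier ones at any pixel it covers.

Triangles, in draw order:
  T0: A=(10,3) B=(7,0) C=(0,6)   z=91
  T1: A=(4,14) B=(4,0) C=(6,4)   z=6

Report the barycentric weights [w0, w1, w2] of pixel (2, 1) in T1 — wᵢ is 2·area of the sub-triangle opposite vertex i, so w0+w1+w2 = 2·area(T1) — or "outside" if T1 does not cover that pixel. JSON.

T0:
  2·area = 39  (B↔C swapped to make it positive)
  edge (10, 3)→(0, 6): d=(-10,3) inclusive
  edge (0, 6)→(7, 0): d=(7,-6) inclusive
  edge (7, 0)→(10, 3): d=(3,3) inclusive
    (3,0)@(7, 1): e=[29,7,3] → X
    (4,0)@(9, 1): e=[23,19,-3] → .
    (2,1)@(5, 3): e=[15,9,15] → X
    (4,1)@(9, 3): e=[3,33,3] → X
    (5,1)@(11, 3): e=[-3,45,-3] → .
    (1,2)@(3, 5): e=[1,11,27] → X
    (2,2)@(5, 5): e=[-5,23,21] → .
    (3,2)@(7, 5): e=[-11,35,15] → .
    (4,2)@(9, 5): e=[-17,47,9] → .
    (1,3)@(3, 7): e=[-19,25,33] → .
  covered (5 px):
    . . . X . .
    . . X X X .
    . X . . . .
    . . . . . .
    . . . . . .
    . . . . . .
    . . . . . .
    . . . . . .
    . . . . . .
    . . . . . .
T1:
  2·area = 28
  edge (4, 14)→(4, 0): d=(0,-14) inclusive
  edge (4, 0)→(6, 4): d=(2,4) inclusive
  edge (6, 4)→(4, 14): d=(-2,10) inclusive
    (2,1)@(5, 3): e=[14,2,12] → X
    (3,1)@(7, 3): e=[42,-6,-8] → .
    (2,2)@(5, 5): e=[14,6,8] → X
    (3,2)@(7, 5): e=[42,-2,-12] → .
    (2,3)@(5, 7): e=[14,10,4] → X
    (3,3)@(7, 7): e=[42,2,-16] → .
    (2,4)@(5, 9): e=[14,14,0] → X  [on edge]
    (3,4)@(7, 9): e=[42,6,-20] → .
    (2,5)@(5, 11): e=[14,18,-4] → .
    (1,9)@(3, 19): e=[-14,42,0] → .  [on edge]
  covered (4 px):
    . . . . . .
    . . X . . .
    . . X . . .
    . . X . . .
    . . X . . .
    . . . . . .
    . . . . . .
    . . . . . .
    . . . . . .
    . . . . . .

Answer: [2,12,14]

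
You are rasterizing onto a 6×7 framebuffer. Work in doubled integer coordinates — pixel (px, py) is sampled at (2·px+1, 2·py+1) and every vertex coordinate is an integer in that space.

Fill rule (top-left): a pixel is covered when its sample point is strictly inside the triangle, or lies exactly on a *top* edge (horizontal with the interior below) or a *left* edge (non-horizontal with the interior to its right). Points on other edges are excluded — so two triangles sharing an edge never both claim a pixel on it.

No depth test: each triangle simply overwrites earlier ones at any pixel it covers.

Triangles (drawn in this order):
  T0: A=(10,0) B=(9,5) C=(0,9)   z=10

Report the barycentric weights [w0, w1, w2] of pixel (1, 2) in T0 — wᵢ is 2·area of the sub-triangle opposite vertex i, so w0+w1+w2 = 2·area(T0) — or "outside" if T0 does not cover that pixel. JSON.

T0:
  2·area = 41
  edge (10, 0)→(9, 5): d=(-1,5) right/bottom  bias=-1
  edge (9, 5)→(0, 9): d=(-9,4) right/bottom  bias=-1
  edge (0, 9)→(10, 0): d=(10,-9) top-left  bias=+0
    (4,0)@(9, 1): e=[4,36,1] → █
    (5,0)@(11, 1): e=[-6,28,19] → ·
    (3,1)@(7, 3): e=[12,26,3] → █
    (5,1)@(11, 3): e=[-8,10,39] → ·
    (2,2)@(5, 5): e=[20,16,5] → █
    (4,2)@(9, 5): e=[0,0,41] → ·  [on edge]
    (1,3)@(3, 7): e=[28,6,7] → █
    (2,3)@(5, 7): e=[18,-2,25] → ·
    (3,3)@(7, 7): e=[8,-10,43] → ·
    (1,4)@(3, 9): e=[26,-12,27] → ·
  covered (6 px):
    · · · · █ ·
    · · · █ █ ·
    · · █ █ · ·
    · █ · · · ·
    · · · · · ·
    · · · · · ·
    · · · · · ·

Result: "outside"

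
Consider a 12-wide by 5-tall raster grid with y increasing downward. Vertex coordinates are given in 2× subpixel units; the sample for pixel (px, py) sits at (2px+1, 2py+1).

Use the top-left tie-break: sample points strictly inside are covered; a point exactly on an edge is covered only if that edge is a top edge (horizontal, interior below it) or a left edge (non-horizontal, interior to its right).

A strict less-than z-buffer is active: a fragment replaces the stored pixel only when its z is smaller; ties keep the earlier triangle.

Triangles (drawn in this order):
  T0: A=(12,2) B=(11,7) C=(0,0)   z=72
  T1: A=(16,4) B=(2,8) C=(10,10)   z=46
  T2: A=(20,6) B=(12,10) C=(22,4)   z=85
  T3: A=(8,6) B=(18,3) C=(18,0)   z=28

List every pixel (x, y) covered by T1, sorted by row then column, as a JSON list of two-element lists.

T0:
  2·area = 62
  edge (12, 2)→(11, 7): d=(-1,5) right/bottom  bias=-1
  edge (11, 7)→(0, 0): d=(-11,-7) top-left  bias=+0
  edge (0, 0)→(12, 2): d=(12,2) right/bottom  bias=-1
    (1,0)@(3, 1): e=[46,10,6] → █
    (2,0)@(5, 1): e=[36,24,2] → █
    (3,0)@(7, 1): e=[26,38,-2] → ·
    (1,1)@(3, 3): e=[44,-12,30] → ·
    (2,1)@(5, 3): e=[34,2,26] → █
    (3,1)@(7, 3): e=[24,16,22] → █
    (4,1)@(9, 3): e=[14,30,18] → █
    (5,1)@(11, 3): e=[4,44,14] → █
    (6,1)@(13, 3): e=[-6,58,10] → ·
    (2,2)@(5, 5): e=[32,-20,50] → ·
    (3,2)@(7, 5): e=[22,-6,46] → ·
    (4,2)@(9, 5): e=[12,8,42] → █
    (5,3)@(11, 7): e=[0,0,62] → ·  [on edge]
  covered (8 px):
    · █ █ · · · · · · · · ·
    · · █ █ █ █ · · · · · ·
    · · · · █ █ · · · · · ·
    · · · · · · · · · · · ·
    · · · · · · · · · · · ·
T1:
  2·area = 60  (B↔C swapped to make it positive)
  edge (16, 4)→(10, 10): d=(-6,6) right/bottom  bias=-1
  edge (10, 10)→(2, 8): d=(-8,-2) top-left  bias=+0
  edge (2, 8)→(16, 4): d=(14,-4) top-left  bias=+0
    (9,0)@(19, 1): e=[0,90,-30] → ·  [on edge]
    (8,1)@(17, 3): e=[0,70,-10] → ·  [on edge]
    (6,2)@(13, 5): e=[12,46,2] → █
    (7,2)@(15, 5): e=[0,50,10] → ·  [on edge]
    (3,3)@(7, 7): e=[36,18,6] → █
    (4,3)@(9, 7): e=[24,22,14] → █
    (5,3)@(11, 7): e=[12,26,22] → █
    (6,3)@(13, 7): e=[0,30,30] → ·  [on edge]
    (3,4)@(7, 9): e=[24,2,34] → █
    (5,4)@(11, 9): e=[0,10,50] → ·  [on edge]
  covered (6 px):
    · · · · · · · · · · · ·
    · · · · · · · · · · · ·
    · · · · · · █ · · · · ·
    · · · █ █ █ · · · · · ·
    · · · █ █ · · · · · · ·
T2:
  2·area = 8
  edge (20, 6)→(12, 10): d=(-8,4) right/bottom  bias=-1
  edge (12, 10)→(22, 4): d=(10,-6) top-left  bias=+0
  edge (22, 4)→(20, 6): d=(-2,2) right/bottom  bias=-1
    (11,1)@(23, 3): e=[12,-4,0] → ·  [on edge]
    (10,2)@(21, 5): e=[4,4,0] → ·  [on edge]
    (8,3)@(17, 7): e=[4,0,4] → █  [on edge]
    (9,3)@(19, 7): e=[-4,12,0] → ·  [on edge]
    (8,4)@(17, 9): e=[-12,20,0] → ·  [on edge]
  covered (1 px):
    · · · · · · · · · · · ·
    · · · · · · · · · · · ·
    · · · · · · · · · · · ·
    · · · · · · · · █ · · ·
    · · · · · · · · · · · ·
T3:
  2·area = 30  (B↔C swapped to make it positive)
  edge (8, 6)→(18, 0): d=(10,-6) top-left  bias=+0
  edge (18, 0)→(18, 3): d=(0,3) right/bottom  bias=-1
  edge (18, 3)→(8, 6): d=(-10,3) right/bottom  bias=-1
    (8,0)@(17, 1): e=[4,3,23] → █
    (9,0)@(19, 1): e=[16,-3,17] → ·
    (6,1)@(13, 3): e=[0,15,15] → █  [on edge]
    (7,1)@(15, 3): e=[12,9,9] → █
    (9,1)@(19, 3): e=[36,-3,-3] → ·
    (5,2)@(11, 5): e=[8,21,1] → █
    (6,2)@(13, 5): e=[20,15,-5] → ·
    (7,2)@(15, 5): e=[32,9,-11] → ·
    (8,2)@(17, 5): e=[44,3,-17] → ·
    (5,3)@(11, 7): e=[28,21,-19] → ·
    (1,4)@(3, 9): e=[0,45,-15] → ·  [on edge]
  covered (5 px):
    · · · · · · · · █ · · ·
    · · · · · · █ █ █ · · ·
    · · · · · █ · · · · · ·
    · · · · · · · · · · · ·
    · · · · · · · · · · · ·

Answer: [[6,2],[3,3],[4,3],[5,3],[3,4],[4,4]]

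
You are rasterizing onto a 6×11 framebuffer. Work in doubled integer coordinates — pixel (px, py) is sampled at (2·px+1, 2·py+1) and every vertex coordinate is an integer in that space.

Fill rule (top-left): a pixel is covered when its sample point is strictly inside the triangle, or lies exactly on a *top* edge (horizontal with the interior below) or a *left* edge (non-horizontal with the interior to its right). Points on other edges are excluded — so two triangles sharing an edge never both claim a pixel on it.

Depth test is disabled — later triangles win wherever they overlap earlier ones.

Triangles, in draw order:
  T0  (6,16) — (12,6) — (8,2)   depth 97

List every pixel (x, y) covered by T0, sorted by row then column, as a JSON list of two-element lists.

T0:
  2·area = 64  (B↔C swapped to make it positive)
  edge (6, 16)→(8, 2): d=(2,-14) top-left  bias=+0
  edge (8, 2)→(12, 6): d=(4,4) right/bottom  bias=-1
  edge (12, 6)→(6, 16): d=(-6,10) right/bottom  bias=-1
    (3,0)@(7, 1): e=[-16,0,80] → .  [on edge]
    (4,1)@(9, 3): e=[16,0,48] → .  [on edge]
    (4,2)@(9, 5): e=[20,8,36] → X
    (5,2)@(11, 5): e=[48,0,16] → .  [on edge]
    (4,3)@(9, 7): e=[24,16,24] → X
    (5,3)@(11, 7): e=[52,8,4] → X
    (3,4)@(7, 9): e=[0,32,32] → X  [on edge]
    (5,4)@(11, 9): e=[56,16,-8] → .
    (3,5)@(7, 11): e=[4,40,20] → X
    (4,5)@(9, 11): e=[32,32,0] → .  [on edge]
    (3,6)@(7, 13): e=[8,48,8] → X
    (4,6)@(9, 13): e=[36,40,-12] → .
    (1,10)@(3, 21): e=[-32,96,0] → .  [on edge]
  covered (7 px):
    . . . . . .
    . . . . . .
    . . . . X .
    . . . . X X
    . . . X X .
    . . . X . .
    . . . X . .
    . . . . . .
    . . . . . .
    . . . . . .
    . . . . . .

Result: [[4,2],[4,3],[5,3],[3,4],[4,4],[3,5],[3,6]]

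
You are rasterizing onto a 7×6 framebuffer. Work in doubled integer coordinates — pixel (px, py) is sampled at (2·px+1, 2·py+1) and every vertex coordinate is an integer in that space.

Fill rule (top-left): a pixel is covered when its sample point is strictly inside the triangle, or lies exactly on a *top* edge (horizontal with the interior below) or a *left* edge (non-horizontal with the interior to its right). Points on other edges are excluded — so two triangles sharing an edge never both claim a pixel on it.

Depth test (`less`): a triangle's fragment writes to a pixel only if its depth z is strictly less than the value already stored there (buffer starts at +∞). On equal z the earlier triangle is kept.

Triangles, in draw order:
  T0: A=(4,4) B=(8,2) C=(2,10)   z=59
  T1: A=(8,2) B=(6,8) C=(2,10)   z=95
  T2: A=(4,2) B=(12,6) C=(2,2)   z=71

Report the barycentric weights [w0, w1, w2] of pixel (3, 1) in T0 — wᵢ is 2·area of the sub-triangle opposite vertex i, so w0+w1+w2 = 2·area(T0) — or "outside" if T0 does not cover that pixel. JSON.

T0:
  2·area = 20
  edge (4, 4)→(8, 2): d=(4,-2) top-left  bias=+0
  edge (8, 2)→(2, 10): d=(-6,8) right/bottom  bias=-1
  edge (2, 10)→(4, 4): d=(2,-6) top-left  bias=+0
    (2,0)@(5, 1): e=[-10,30,0] → ·  [on edge]
    (3,1)@(7, 3): e=[2,2,16] → #
    (4,1)@(9, 3): e=[6,-14,28] → ·
    (2,2)@(5, 5): e=[6,6,8] → #
    (3,2)@(7, 5): e=[10,-10,20] → ·
    (1,3)@(3, 7): e=[10,10,0] → #  [on edge]
    (2,3)@(5, 7): e=[14,-6,12] → ·
    (1,4)@(3, 9): e=[18,-2,4] → ·
  covered (3 px):
    · · · · · · ·
    · · · # · · ·
    · · # · · · ·
    · # · · · · ·
    · · · · · · ·
    · · · · · · ·
T1:
  2·area = 20
  edge (8, 2)→(6, 8): d=(-2,6) right/bottom  bias=-1
  edge (6, 8)→(2, 10): d=(-4,2) right/bottom  bias=-1
  edge (2, 10)→(8, 2): d=(6,-8) top-left  bias=+0
    (3,2)@(7, 5): e=[0,10,10] → ·  [on edge]
    (2,3)@(5, 7): e=[8,6,6] → #
    (3,3)@(7, 7): e=[-4,2,22] → ·
    (1,4)@(3, 9): e=[16,2,2] → #
    (2,4)@(5, 9): e=[4,-2,18] → ·
    (1,5)@(3, 11): e=[12,-6,14] → ·
    (2,5)@(5, 11): e=[0,-10,30] → ·  [on edge]
  covered (2 px):
    · · · · · · ·
    · · · · · · ·
    · · · · · · ·
    · · # · · · ·
    · # · · · · ·
    · · · · · · ·
T2:
  2·area = 8
  edge (4, 2)→(12, 6): d=(8,4) right/bottom  bias=-1
  edge (12, 6)→(2, 2): d=(-10,-4) top-left  bias=+0
  edge (2, 2)→(4, 2): d=(2,0) top-left  bias=+0
    (2,1)@(5, 3): e=[4,2,2] → #
    (3,1)@(7, 3): e=[-4,10,2] → ·
    (2,2)@(5, 5): e=[20,-18,6] → ·
  covered (1 px):
    · · · · · · ·
    · · # · · · ·
    · · · · · · ·
    · · · · · · ·
    · · · · · · ·
    · · · · · · ·

Final: [2,16,2]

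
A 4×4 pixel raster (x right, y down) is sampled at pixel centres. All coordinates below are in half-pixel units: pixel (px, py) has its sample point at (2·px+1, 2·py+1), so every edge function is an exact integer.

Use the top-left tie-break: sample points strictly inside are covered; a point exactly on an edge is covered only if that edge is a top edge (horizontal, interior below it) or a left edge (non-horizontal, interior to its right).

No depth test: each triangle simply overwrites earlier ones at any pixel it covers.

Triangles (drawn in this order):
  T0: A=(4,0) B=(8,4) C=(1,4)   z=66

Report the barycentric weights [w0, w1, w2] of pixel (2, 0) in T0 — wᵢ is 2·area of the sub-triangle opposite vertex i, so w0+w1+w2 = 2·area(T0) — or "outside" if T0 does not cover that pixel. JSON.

T0:
  2·area = 28
  edge (4, 0)→(8, 4): d=(4,4) right/bottom  bias=-1
  edge (8, 4)→(1, 4): d=(-7,0) right/bottom  bias=-1
  edge (1, 4)→(4, 0): d=(3,-4) top-left  bias=+0
    (2,0)@(5, 1): e=[0,21,7] → .  [on edge]
    (1,1)@(3, 3): e=[16,7,5] → X
    (2,1)@(5, 3): e=[8,7,13] → X
    (3,1)@(7, 3): e=[0,7,21] → .  [on edge]
    (1,2)@(3, 5): e=[24,-7,11] → .
    (2,2)@(5, 5): e=[16,-7,19] → .
  covered (2 px):
    . . . .
    . X X .
    . . . .
    . . . .

Result: "outside"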